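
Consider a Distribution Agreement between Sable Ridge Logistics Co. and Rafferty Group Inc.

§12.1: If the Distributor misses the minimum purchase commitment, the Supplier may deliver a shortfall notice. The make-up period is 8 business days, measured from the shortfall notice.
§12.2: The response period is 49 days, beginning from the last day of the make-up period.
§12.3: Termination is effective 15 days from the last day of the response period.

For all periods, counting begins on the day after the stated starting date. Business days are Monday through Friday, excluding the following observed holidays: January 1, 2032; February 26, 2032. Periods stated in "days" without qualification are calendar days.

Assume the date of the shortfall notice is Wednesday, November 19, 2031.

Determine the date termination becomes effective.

The last day of the make-up period: counting 8 business days from Wednesday, November 19, 2031 (Nov 20, Nov 21, Nov 24, Nov 25, Nov 26, Nov 27, Nov 28, Dec 1, skipping weekends) reaches Monday, December 1, 2031.
The last day of the response period: December 1, 2031 + 49 days = January 19, 2032.
The date termination becomes effective: January 19, 2032 + 15 days = February 3, 2032.

February 3, 2032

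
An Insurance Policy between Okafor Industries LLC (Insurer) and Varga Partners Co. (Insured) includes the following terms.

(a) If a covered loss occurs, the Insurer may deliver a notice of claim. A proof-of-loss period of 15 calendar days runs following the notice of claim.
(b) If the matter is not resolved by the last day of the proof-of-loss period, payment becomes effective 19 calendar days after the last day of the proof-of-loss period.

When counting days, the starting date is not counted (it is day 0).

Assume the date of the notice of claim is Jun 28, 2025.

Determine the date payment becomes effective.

Aug 1, 2025

Adding 15 calendar days to Jun 28, 2025 gives Jul 13, 2025, which is the last day of the proof-of-loss period.
Adding 19 calendar days to Jul 13, 2025 gives Aug 1, 2025, which is the date payment becomes effective.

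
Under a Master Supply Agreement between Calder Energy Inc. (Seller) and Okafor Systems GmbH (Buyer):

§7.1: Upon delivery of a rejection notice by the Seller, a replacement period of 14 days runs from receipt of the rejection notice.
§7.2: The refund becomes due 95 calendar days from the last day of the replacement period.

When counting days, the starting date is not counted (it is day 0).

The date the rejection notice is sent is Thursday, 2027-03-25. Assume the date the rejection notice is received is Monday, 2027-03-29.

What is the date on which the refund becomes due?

The last day of the replacement period: 2027-03-29 + 14 days = 2027-04-12.
Adding 95 calendar days to 2027-04-12 gives 2027-07-16, which is the date on which the refund becomes due.

2027-07-16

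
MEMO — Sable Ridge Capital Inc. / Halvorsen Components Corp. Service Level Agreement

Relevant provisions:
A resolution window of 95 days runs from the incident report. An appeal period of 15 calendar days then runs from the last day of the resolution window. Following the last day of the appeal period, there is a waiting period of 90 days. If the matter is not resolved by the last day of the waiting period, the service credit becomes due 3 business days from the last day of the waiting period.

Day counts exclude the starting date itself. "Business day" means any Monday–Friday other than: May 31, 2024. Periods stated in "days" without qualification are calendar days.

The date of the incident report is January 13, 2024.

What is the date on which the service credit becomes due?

Adding 95 calendar days to January 13, 2024 gives April 17, 2024, which is the last day of the resolution window.
The last day of the appeal period: April 17, 2024 + 15 days = May 2, 2024.
The last day of the waiting period: 90 calendar days after May 2, 2024 is July 31, 2024.
The date on which the service credit becomes due: counting 3 business days from Wednesday, July 31, 2024 (Aug 1, Aug 2, Aug 5, skipping weekends) reaches Monday, August 5, 2024.

August 5, 2024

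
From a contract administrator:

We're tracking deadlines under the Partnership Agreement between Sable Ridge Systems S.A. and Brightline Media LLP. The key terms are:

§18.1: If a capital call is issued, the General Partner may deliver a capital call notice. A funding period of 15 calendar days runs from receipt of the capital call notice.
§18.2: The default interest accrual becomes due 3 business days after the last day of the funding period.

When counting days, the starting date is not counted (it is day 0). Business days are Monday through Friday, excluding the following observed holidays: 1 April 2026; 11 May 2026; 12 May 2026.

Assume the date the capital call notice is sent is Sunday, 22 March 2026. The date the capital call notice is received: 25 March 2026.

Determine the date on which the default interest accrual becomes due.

The last day of the funding period: 15 calendar days after 25 March 2026 is 9 April 2026.
The date on which the default interest accrual becomes due: 3 business days after Thursday, 9 April 2026, skipping weekends — Apr 10, Apr 13, Apr 14 — lands on Tuesday, 14 April 2026.

14 April 2026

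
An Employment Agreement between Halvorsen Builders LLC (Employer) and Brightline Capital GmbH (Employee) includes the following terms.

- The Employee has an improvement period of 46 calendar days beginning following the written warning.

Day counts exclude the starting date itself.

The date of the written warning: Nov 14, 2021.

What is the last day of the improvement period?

Dec 30, 2021

Adding 46 calendar days to Nov 14, 2021 gives Dec 30, 2021, which is the last day of the improvement period.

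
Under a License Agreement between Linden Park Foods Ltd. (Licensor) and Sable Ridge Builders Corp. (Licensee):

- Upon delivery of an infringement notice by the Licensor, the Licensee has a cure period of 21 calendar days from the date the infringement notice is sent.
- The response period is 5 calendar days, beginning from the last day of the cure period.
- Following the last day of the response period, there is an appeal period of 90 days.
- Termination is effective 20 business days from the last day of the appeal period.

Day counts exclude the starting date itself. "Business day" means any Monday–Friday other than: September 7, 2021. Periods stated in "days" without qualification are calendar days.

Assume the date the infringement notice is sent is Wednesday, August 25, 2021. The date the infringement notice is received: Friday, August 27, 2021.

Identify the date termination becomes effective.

The last day of the cure period: August 25, 2021 + 21 days = September 15, 2021.
Adding 5 calendar days to September 15, 2021 gives September 20, 2021, which is the last day of the response period.
Adding 90 calendar days to September 20, 2021 gives December 19, 2021, which is the last day of the appeal period.
The date termination becomes effective: 20 business days after Sunday, December 19, 2021, skipping weekends — Dec 20, Dec 21, Dec 22, Dec 23, …, Jan 12, Jan 13, Jan 14 — lands on Friday, January 14, 2022.

January 14, 2022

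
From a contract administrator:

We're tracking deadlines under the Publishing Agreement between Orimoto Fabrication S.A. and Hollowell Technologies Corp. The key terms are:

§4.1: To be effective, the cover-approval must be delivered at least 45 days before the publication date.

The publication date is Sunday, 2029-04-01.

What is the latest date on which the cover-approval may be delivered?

Counting back 45 calendar days from 2029-04-01 gives 2029-02-15.

2029-02-15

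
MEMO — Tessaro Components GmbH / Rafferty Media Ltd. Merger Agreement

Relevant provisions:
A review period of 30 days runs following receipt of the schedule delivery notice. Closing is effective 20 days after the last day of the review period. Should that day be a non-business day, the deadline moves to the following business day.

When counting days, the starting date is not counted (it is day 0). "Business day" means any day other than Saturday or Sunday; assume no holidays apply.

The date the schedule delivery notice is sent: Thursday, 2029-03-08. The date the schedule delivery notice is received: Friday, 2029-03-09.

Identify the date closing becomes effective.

2029-04-30

Adding 30 calendar days to 2029-03-09 gives 2029-04-08, which is the last day of the review period.
Adding 20 calendar days to 2029-04-08 gives 2029-04-28, which is the date closing becomes effective. That falls on a Saturday, so it rolls to the next business day, Monday, 2029-04-30.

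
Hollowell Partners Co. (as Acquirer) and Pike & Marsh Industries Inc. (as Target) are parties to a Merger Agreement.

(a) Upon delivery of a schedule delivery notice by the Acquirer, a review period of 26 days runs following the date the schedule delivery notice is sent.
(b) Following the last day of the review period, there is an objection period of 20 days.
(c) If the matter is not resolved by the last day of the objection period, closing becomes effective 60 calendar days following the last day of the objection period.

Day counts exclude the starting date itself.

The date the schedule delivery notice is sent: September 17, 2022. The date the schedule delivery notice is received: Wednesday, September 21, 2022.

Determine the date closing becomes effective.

January 1, 2023

The last day of the review period: 26 calendar days after September 17, 2022 is October 13, 2022.
Adding 20 calendar days to October 13, 2022 gives November 2, 2022, which is the last day of the objection period.
The date closing becomes effective: November 2, 2022 + 60 days = January 1, 2023.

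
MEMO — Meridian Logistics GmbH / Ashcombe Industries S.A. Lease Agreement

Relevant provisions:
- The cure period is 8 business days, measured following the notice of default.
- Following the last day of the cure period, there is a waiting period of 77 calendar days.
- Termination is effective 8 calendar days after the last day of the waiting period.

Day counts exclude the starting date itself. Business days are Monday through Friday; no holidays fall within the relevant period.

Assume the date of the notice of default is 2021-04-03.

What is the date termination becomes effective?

The last day of the cure period: 8 business days after Saturday, 2021-04-03, skipping weekends — Apr 5, Apr 6, Apr 7, Apr 8, Apr 9, Apr 12, Apr 13, Apr 14 — lands on Wednesday, 2021-04-14.
The last day of the waiting period: 2021-04-14 + 77 days = 2021-06-30.
Adding 8 calendar days to 2021-06-30 gives 2021-07-08, which is the date termination becomes effective.

2021-07-08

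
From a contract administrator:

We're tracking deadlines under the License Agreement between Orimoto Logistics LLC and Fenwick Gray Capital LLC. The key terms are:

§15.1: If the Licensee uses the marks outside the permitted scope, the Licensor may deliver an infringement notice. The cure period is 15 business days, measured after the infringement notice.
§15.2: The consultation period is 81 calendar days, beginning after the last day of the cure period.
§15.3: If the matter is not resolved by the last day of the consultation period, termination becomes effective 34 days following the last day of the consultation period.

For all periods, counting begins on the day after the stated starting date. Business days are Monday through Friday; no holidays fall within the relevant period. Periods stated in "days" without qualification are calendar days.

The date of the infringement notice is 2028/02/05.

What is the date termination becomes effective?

The last day of the cure period: 15 business days after Saturday, 2028/02/05, skipping weekends — Feb 7, Feb 8, Feb 9, Feb 10, …, Feb 23, Feb 24, Feb 25 — lands on Friday, 2028/02/25.
The last day of the consultation period: 2028/02/25 + 81 days = 2028/05/16.
Adding 34 calendar days to 2028/05/16 gives 2028/06/19, which is the date termination becomes effective.

2028/06/19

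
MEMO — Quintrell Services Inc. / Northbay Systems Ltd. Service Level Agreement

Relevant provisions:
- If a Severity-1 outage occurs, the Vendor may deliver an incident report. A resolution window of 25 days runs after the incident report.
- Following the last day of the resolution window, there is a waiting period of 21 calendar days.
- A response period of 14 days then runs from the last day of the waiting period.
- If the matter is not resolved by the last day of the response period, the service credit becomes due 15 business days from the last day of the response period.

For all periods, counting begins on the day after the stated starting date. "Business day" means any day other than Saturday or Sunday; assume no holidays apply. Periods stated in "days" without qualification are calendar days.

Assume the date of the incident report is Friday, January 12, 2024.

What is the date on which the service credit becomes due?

April 2, 2024

The last day of the resolution window: 25 calendar days after January 12, 2024 is February 6, 2024.
Adding 21 calendar days to February 6, 2024 gives February 27, 2024, which is the last day of the waiting period.
The last day of the response period: 14 calendar days after February 27, 2024 is March 12, 2024.
From Tuesday, March 12, 2024, 15 business days (Mar 13, Mar 14, Mar 15, Mar 18, …, Mar 29, Apr 1, Apr 2, skipping weekends) brings us to Tuesday, April 2, 2024, which is the date on which the service credit becomes due.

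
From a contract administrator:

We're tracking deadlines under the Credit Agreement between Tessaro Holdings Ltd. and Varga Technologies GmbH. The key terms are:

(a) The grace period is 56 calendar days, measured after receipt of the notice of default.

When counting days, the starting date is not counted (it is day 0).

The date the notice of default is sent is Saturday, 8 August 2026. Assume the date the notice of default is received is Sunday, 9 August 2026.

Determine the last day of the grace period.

The last day of the grace period: 9 August 2026 + 56 days = 4 October 2026.

4 October 2026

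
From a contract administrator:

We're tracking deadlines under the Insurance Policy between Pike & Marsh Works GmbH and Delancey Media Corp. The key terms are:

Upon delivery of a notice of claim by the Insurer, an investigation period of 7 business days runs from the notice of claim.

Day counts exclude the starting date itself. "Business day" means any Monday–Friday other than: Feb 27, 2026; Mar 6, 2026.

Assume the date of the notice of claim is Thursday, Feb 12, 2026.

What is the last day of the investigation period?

The last day of the investigation period: counting 7 business days from Thursday, Feb 12, 2026 (Feb 13, Feb 16, Feb 17, Feb 18, Feb 19, Feb 20, Feb 23, skipping weekends) reaches Monday, Feb 23, 2026.

Feb 23, 2026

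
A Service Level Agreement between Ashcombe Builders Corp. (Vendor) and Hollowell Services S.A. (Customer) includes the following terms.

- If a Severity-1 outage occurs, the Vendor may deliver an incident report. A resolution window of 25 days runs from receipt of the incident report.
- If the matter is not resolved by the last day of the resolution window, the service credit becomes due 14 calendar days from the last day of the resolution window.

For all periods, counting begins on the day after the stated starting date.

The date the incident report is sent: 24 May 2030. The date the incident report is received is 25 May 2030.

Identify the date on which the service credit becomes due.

The last day of the resolution window: 25 calendar days after 25 May 2030 is 19 June 2030.
Adding 14 calendar days to 19 June 2030 gives 3 July 2030, which is the date on which the service credit becomes due.

3 July 2030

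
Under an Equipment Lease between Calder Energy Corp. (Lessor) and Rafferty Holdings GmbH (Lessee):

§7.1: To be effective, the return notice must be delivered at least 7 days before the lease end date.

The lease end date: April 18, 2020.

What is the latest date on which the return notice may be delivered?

April 18, 2020 minus 7 days is April 11, 2020.

April 11, 2020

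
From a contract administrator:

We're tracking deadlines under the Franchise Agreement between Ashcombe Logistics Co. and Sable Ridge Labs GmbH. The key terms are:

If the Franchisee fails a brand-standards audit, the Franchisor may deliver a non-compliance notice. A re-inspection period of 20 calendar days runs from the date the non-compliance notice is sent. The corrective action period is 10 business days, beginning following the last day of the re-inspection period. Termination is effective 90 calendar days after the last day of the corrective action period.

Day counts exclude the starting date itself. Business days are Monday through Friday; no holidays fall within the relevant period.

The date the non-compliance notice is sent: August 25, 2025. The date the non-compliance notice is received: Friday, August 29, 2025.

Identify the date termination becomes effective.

The last day of the re-inspection period: August 25, 2025 + 20 days = September 14, 2025.
From Sunday, September 14, 2025, 10 business days (Sep 15, Sep 16, Sep 17, Sep 18, Sep 19, Sep 22, Sep 23, Sep 24, Sep 25, Sep 26, skipping weekends) brings us to Friday, September 26, 2025, which is the last day of the corrective action period.
Adding 90 calendar days to September 26, 2025 gives December 25, 2025, which is the date termination becomes effective.

December 25, 2025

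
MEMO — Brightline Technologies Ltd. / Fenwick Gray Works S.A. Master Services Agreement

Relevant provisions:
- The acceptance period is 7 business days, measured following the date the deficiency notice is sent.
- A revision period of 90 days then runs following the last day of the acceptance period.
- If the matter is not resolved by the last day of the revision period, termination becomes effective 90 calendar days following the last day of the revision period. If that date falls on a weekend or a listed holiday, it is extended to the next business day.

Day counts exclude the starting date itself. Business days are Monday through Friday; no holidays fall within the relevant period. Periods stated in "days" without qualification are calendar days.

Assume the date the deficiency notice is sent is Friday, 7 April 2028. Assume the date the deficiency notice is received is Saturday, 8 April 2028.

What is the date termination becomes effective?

16 October 2028

From Friday, 7 April 2028, 7 business days (Apr 10, Apr 11, Apr 12, Apr 13, Apr 14, Apr 17, Apr 18, skipping weekends) brings us to Tuesday, 18 April 2028, which is the last day of the acceptance period.
The last day of the revision period: 90 calendar days after 18 April 2028 is 17 July 2028.
The date termination becomes effective: 17 July 2028 + 90 days = 15 October 2028. That falls on a Sunday, so it rolls to the next business day, Monday, 16 October 2028.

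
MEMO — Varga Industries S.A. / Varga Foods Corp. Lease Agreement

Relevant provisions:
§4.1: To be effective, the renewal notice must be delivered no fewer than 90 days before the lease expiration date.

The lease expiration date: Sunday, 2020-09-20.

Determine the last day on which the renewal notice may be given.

2020-06-22

2020-09-20 minus 90 days is 2020-06-22.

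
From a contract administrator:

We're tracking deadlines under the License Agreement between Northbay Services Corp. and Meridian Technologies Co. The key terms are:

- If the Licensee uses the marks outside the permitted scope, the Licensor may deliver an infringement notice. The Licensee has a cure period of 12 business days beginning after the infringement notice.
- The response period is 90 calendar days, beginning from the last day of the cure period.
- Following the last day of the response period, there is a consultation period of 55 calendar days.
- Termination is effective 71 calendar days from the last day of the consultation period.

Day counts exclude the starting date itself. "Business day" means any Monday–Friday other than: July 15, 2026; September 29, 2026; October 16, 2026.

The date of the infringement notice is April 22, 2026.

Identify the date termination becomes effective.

The last day of the cure period: 12 business days after Wednesday, April 22, 2026, skipping weekends — Apr 23, Apr 24, Apr 27, Apr 28, …, May 6, May 7, May 8 — lands on Friday, May 8, 2026.
Adding 90 calendar days to May 8, 2026 gives August 6, 2026, which is the last day of the response period.
The last day of the consultation period: 55 calendar days after August 6, 2026 is September 30, 2026.
The date termination becomes effective: September 30, 2026 + 71 days = December 10, 2026.

December 10, 2026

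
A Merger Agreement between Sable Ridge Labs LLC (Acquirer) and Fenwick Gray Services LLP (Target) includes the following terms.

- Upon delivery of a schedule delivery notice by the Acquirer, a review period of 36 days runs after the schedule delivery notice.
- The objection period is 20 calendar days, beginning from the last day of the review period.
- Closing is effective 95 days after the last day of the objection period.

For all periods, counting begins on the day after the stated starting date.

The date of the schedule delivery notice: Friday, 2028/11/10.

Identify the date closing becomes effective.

The last day of the review period: 2028/11/10 + 36 days = 2028/12/16.
The last day of the objection period: 2028/12/16 + 20 days = 2029/01/05.
The date closing becomes effective: 2029/01/05 + 95 days = 2029/04/10.

2029/04/10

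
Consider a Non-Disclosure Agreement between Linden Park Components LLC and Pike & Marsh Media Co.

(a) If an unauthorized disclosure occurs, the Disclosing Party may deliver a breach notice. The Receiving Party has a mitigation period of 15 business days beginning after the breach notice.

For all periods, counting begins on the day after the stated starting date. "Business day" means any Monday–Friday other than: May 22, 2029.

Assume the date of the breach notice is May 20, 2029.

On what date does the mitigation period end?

Jun 11, 2029

The last day of the mitigation period: counting 15 business days from Sunday, May 20, 2029 (May 21, May 23, May 24, May 25, …, Jun 7, Jun 8, Jun 11, skipping weekends and the listed holiday on May 22) reaches Monday, Jun 11, 2029.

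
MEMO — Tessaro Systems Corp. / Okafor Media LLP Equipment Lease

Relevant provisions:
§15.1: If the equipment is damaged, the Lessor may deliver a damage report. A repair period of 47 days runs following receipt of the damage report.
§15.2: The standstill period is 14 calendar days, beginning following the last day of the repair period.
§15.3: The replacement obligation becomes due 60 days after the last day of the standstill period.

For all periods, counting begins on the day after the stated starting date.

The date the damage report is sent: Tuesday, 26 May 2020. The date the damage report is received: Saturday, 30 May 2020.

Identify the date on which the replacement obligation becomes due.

28 September 2020

The last day of the repair period: 30 May 2020 + 47 days = 16 July 2020.
The last day of the standstill period: 16 July 2020 + 14 days = 30 July 2020.
Adding 60 calendar days to 30 July 2020 gives 28 September 2020, which is the date on which the replacement obligation becomes due.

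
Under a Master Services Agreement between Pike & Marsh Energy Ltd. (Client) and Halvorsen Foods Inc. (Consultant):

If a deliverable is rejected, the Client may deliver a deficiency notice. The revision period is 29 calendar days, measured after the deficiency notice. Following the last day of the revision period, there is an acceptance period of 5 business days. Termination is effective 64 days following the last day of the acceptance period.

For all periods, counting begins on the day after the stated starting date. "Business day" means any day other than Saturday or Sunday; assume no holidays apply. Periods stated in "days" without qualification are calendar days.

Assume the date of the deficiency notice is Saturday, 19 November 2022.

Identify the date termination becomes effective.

25 February 2023

Adding 29 calendar days to 19 November 2022 gives 18 December 2022, which is the last day of the revision period.
From Sunday, 18 December 2022, 5 business days (Dec 19, Dec 20, Dec 21, Dec 22, Dec 23, skipping weekends) brings us to Friday, 23 December 2022, which is the last day of the acceptance period.
Adding 64 calendar days to 23 December 2022 gives 25 February 2023, which is the date termination becomes effective.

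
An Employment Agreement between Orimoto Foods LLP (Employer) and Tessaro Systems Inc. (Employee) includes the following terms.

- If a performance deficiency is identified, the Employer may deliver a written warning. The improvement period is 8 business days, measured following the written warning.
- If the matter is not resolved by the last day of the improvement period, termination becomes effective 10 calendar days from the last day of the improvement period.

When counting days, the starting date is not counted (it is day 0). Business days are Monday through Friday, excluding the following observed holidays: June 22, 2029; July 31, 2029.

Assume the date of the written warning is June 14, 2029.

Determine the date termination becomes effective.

From Thursday, June 14, 2029, 8 business days (Jun 15, Jun 18, Jun 19, Jun 20, Jun 21, Jun 25, Jun 26, Jun 27, skipping weekends and the listed holiday on Jun 22) brings us to Wednesday, June 27, 2029, which is the last day of the improvement period.
Adding 10 calendar days to June 27, 2029 gives July 7, 2029, which is the date termination becomes effective.

July 7, 2029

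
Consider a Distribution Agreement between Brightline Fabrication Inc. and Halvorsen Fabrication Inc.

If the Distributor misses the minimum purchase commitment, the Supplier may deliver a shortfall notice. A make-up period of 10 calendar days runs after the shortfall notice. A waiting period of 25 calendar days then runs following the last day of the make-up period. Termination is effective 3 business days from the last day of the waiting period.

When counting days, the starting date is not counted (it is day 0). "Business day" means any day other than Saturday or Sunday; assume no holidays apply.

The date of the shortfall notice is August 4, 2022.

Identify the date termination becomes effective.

September 13, 2022

Adding 10 calendar days to August 4, 2022 gives August 14, 2022, which is the last day of the make-up period.
The last day of the waiting period: 25 calendar days after August 14, 2022 is September 8, 2022.
The date termination becomes effective: counting 3 business days from Thursday, September 8, 2022 (Sep 9, Sep 12, Sep 13, skipping weekends) reaches Tuesday, September 13, 2022.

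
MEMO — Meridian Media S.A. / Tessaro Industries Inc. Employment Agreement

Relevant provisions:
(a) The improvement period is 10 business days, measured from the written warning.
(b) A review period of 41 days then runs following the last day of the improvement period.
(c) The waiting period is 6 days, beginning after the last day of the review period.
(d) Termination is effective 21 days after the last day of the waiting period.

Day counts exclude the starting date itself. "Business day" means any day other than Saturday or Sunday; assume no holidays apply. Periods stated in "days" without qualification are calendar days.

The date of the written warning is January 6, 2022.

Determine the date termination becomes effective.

The last day of the improvement period: 10 business days after Thursday, January 6, 2022, skipping weekends — Jan 7, Jan 10, Jan 11, Jan 12, Jan 13, Jan 14, Jan 17, Jan 18, Jan 19, Jan 20 — lands on Thursday, January 20, 2022.
The last day of the review period: 41 calendar days after January 20, 2022 is March 2, 2022.
The last day of the waiting period: March 2, 2022 + 6 days = March 8, 2022.
The date termination becomes effective: March 8, 2022 + 21 days = March 29, 2022.

March 29, 2022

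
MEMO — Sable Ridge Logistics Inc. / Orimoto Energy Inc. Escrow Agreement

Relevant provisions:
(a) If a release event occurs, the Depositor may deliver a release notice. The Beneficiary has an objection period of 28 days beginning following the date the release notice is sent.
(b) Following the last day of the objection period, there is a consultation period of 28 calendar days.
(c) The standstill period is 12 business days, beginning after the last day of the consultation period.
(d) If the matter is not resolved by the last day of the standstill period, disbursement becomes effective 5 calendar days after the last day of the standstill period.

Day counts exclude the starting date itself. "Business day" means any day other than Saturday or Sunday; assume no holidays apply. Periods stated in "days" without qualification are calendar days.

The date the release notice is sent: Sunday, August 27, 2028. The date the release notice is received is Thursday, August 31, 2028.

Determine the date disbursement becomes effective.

The last day of the objection period: August 27, 2028 + 28 days = September 24, 2028.
The last day of the consultation period: 28 calendar days after September 24, 2028 is October 22, 2028.
From Sunday, October 22, 2028, 12 business days (Oct 23, Oct 24, Oct 25, Oct 26, …, Nov 3, Nov 6, Nov 7, skipping weekends) brings us to Tuesday, November 7, 2028, which is the last day of the standstill period.
The date disbursement becomes effective: 5 calendar days after November 7, 2028 is November 12, 2028.

November 12, 2028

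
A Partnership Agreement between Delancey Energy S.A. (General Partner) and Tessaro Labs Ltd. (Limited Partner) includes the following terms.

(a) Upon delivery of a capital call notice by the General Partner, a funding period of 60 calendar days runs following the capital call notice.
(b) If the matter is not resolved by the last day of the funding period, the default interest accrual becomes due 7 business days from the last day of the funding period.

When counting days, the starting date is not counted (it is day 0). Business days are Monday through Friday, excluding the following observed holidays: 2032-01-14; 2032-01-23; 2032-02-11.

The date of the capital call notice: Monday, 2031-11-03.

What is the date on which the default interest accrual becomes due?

The last day of the funding period: 60 calendar days after 2031-11-03 is 2032-01-02.
From Friday, 2032-01-02, 7 business days (Jan 5, Jan 6, Jan 7, Jan 8, Jan 9, Jan 12, Jan 13, skipping weekends) brings us to Tuesday, 2032-01-13, which is the date on which the default interest accrual becomes due.

2032-01-13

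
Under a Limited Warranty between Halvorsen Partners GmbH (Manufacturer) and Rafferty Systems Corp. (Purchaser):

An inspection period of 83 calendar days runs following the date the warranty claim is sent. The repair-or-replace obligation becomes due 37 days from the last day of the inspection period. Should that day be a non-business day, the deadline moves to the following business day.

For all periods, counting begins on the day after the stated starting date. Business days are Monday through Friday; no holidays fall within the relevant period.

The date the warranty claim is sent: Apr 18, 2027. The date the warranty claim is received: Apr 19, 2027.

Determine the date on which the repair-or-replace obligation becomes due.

The last day of the inspection period: 83 calendar days after Apr 18, 2027 is Jul 10, 2027.
Adding 37 calendar days to Jul 10, 2027 gives Aug 16, 2027, which is the date on which the repair-or-replace obligation becomes due. Aug 16, 2027 is a Monday, so no roll-forward applies.

Aug 16, 2027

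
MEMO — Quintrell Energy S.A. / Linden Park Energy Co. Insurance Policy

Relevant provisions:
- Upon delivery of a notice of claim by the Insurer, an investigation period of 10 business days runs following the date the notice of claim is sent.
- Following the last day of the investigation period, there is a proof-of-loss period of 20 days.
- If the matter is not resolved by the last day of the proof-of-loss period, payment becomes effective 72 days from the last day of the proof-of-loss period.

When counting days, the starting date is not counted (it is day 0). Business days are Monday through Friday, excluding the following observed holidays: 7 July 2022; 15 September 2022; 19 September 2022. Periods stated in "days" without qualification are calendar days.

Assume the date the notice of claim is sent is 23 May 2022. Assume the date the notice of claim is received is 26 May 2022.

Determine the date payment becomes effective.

From Monday, 23 May 2022, 10 business days (May 24, May 25, May 26, May 27, May 30, May 31, Jun 1, Jun 2, Jun 3, Jun 6, skipping weekends) brings us to Monday, 6 June 2022, which is the last day of the investigation period.
The last day of the proof-of-loss period: 20 calendar days after 6 June 2022 is 26 June 2022.
Adding 72 calendar days to 26 June 2022 gives 6 September 2022, which is the date payment becomes effective.

6 September 2022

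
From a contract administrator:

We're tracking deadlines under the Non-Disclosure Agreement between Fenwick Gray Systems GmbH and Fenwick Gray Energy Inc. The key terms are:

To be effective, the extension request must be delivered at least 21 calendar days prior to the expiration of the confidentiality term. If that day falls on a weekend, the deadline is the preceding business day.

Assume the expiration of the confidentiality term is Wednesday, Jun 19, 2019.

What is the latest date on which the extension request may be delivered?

Counting back 21 calendar days from Jun 19, 2019 gives May 29, 2019. That is a Wednesday, so no adjustment is needed.

May 29, 2019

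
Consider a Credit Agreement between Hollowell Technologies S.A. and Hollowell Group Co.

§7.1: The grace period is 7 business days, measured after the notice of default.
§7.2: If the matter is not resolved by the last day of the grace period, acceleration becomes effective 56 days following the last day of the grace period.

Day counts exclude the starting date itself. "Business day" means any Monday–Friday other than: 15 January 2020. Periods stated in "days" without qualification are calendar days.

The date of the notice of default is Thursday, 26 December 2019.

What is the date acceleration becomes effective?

2 March 2020

The last day of the grace period: counting 7 business days from Thursday, 26 December 2019 (Dec 27, Dec 30, Dec 31, Jan 1, Jan 2, Jan 3, Jan 6, skipping weekends) reaches Monday, 6 January 2020.
Adding 56 calendar days to 6 January 2020 gives 2 March 2020, which is the date acceleration becomes effective.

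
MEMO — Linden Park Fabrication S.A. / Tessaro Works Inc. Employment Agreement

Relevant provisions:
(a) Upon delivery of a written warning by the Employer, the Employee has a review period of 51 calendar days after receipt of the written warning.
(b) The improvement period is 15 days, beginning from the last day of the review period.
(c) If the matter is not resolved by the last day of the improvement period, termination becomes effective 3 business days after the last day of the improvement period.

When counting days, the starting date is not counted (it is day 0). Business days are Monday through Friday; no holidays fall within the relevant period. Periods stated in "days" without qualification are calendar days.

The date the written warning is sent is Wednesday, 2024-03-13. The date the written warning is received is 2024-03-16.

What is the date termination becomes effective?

The last day of the review period: 51 calendar days after 2024-03-16 is 2024-05-06.
The last day of the improvement period: 15 calendar days after 2024-05-06 is 2024-05-21.
From Tuesday, 2024-05-21, 3 business days (May 22, May 23, May 24, skipping weekends) brings us to Friday, 2024-05-24, which is the date termination becomes effective.

2024-05-24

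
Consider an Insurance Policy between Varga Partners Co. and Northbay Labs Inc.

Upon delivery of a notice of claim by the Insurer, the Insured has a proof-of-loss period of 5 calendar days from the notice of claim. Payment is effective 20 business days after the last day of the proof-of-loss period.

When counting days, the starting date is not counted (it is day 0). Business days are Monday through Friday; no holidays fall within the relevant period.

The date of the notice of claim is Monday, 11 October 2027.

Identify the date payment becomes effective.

The last day of the proof-of-loss period: 11 October 2027 + 5 days = 16 October 2027.
The date payment becomes effective: 20 business days after Saturday, 16 October 2027, skipping weekends — Oct 18, Oct 19, Oct 20, Oct 21, …, Nov 10, Nov 11, Nov 12 — lands on Friday, 12 November 2027.

12 November 2027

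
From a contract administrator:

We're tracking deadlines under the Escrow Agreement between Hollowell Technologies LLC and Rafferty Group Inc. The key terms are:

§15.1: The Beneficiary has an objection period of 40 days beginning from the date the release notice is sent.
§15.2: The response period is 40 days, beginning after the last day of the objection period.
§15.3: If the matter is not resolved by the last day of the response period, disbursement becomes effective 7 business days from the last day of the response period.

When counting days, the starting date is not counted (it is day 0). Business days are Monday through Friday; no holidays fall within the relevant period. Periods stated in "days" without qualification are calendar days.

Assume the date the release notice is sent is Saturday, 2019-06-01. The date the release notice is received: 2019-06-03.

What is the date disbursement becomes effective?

2019-08-29

The last day of the objection period: 40 calendar days after 2019-06-01 is 2019-07-11.
The last day of the response period: 40 calendar days after 2019-07-11 is 2019-08-20.
The date disbursement becomes effective: 7 business days after Tuesday, 2019-08-20, skipping weekends — Aug 21, Aug 22, Aug 23, Aug 26, Aug 27, Aug 28, Aug 29 — lands on Thursday, 2019-08-29.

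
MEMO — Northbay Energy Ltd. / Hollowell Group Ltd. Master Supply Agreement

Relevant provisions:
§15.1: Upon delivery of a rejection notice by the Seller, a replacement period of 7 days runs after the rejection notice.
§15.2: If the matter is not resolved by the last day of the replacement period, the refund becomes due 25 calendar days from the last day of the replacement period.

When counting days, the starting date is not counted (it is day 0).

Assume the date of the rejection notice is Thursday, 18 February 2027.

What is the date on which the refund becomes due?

The last day of the replacement period: 18 February 2027 + 7 days = 25 February 2027.
Adding 25 calendar days to 25 February 2027 gives 22 March 2027, which is the date on which the refund becomes due.

22 March 2027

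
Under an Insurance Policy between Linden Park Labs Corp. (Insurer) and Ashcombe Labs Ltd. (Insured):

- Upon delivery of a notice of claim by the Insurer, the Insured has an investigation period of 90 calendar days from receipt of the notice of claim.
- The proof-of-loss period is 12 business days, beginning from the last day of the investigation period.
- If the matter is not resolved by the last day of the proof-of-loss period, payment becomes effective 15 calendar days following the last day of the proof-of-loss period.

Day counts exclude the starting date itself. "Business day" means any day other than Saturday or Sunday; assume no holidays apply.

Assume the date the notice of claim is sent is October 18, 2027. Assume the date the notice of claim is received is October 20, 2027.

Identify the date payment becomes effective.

February 18, 2028

The last day of the investigation period: October 20, 2027 + 90 days = January 18, 2028.
From Tuesday, January 18, 2028, 12 business days (Jan 19, Jan 20, Jan 21, Jan 24, …, Feb 1, Feb 2, Feb 3, skipping weekends) brings us to Thursday, February 3, 2028, which is the last day of the proof-of-loss period.
The date payment becomes effective: 15 calendar days after February 3, 2028 is February 18, 2028.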